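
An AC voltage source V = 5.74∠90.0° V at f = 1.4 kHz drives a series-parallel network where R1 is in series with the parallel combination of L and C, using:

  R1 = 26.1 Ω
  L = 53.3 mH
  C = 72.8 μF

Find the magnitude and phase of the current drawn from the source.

Step 1 — Angular frequency: ω = 2π·f = 2π·1400 = 8796 rad/s.
Step 2 — Component impedances:
  R1: Z = R = 26.1 Ω
  L: Z = jωL = j·8796·0.0533 = 0 + j468.9 Ω
  C: Z = 1/(jωC) = -j/(ω·C) = 0 - j1.562 Ω
Step 3 — Parallel branch: L || C = 1/(1/L + 1/C) = 0 - j1.567 Ω.
Step 4 — Series with R1: Z_total = R1 + (L || C) = 26.1 - j1.567 Ω = 26.15∠-3.4° Ω.
Step 5 — Source phasor: V = 5.74∠90.0° V = 0 + j5.74 V.
Step 6 — Ohm's law: I = V / Z_total = (0 + j5.74) / (26.1 - j1.567) = -0.01315 + j0.2191 A.
Step 7 — Convert to polar: |I| = 0.2195 A, ∠I = 93.4°.

I = 0.2195∠93.4° A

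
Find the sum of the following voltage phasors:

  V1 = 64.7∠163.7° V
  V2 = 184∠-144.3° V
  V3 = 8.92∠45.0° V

Step 1 — Convert each phasor to rectangular form:
  V1 = 64.7·(cos(163.7°) + j·sin(163.7°)) = -62.1 + j18.16 V
  V2 = 184·(cos(-144.3°) + j·sin(-144.3°)) = -149.4 - j107.4 V
  V3 = 8.92·(cos(45.0°) + j·sin(45.0°)) = 6.307 + j6.307 V
Step 2 — Sum components: V_total = -205.2 - j82.91 V.
Step 3 — Convert to polar: |V_total| = 221.3 V, ∠V_total = -158.0°.

V_total = 221.3∠-158.0° V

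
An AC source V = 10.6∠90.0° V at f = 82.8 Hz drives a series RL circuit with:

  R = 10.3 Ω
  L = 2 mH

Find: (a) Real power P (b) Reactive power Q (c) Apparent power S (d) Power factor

Step 1 — Angular frequency: ω = 2π·f = 2π·82.8 = 520.2 rad/s.
Step 2 — Component impedances:
  R: Z = R = 10.3 Ω
  L: Z = jωL = j·520.2·0.002 = 0 + j1.04 Ω
Step 3 — Series combination: Z_total = R + L = 10.3 + j1.04 Ω = 10.35∠5.8° Ω.
Step 4 — Source phasor: V = 10.6∠90.0° V = 0 + j10.6 V.
Step 5 — Current: I = V / Z = 0.1029 + j1.019 A = 1.024∠84.2° A.
Step 6 — Complex power: S = V·I* = 10.8 + j1.091 VA.
Step 7 — Real power: P = Re(S) = 10.8 W.
Step 8 — Reactive power: Q = Im(S) = 1.091 VAR.
Step 9 — Apparent power: |S| = 10.85 VA.
Step 10 — Power factor: PF = P/|S| = 0.9949 (lagging).

(a) P = 10.8 W  (b) Q = 1.091 VAR  (c) S = 10.85 VA  (d) PF = 0.9949 (lagging)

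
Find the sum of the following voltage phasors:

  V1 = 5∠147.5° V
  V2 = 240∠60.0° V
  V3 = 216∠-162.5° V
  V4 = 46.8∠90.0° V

Step 1 — Convert each phasor to rectangular form:
  V1 = 5·(cos(147.5°) + j·sin(147.5°)) = -4.217 + j2.686 V
  V2 = 240·(cos(60.0°) + j·sin(60.0°)) = 120 + j207.8 V
  V3 = 216·(cos(-162.5°) + j·sin(-162.5°)) = -206 - j64.95 V
  V4 = 46.8·(cos(90.0°) + j·sin(90.0°)) = 0 + j46.8 V
Step 2 — Sum components: V_total = -90.22 + j192.4 V.
Step 3 — Convert to polar: |V_total| = 212.5 V, ∠V_total = 115.1°.

V_total = 212.5∠115.1° V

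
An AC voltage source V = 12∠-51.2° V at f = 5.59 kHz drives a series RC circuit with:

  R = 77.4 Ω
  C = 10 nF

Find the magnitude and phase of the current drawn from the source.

Step 1 — Angular frequency: ω = 2π·f = 2π·5590 = 3.512e+04 rad/s.
Step 2 — Component impedances:
  R: Z = R = 77.4 Ω
  C: Z = 1/(jωC) = -j/(ω·C) = 0 - j2847 Ω
Step 3 — Series combination: Z_total = R + C = 77.4 - j2847 Ω = 2848∠-88.4° Ω.
Step 4 — Source phasor: V = 12∠-51.2° V = 7.519 - j9.352 V.
Step 5 — Ohm's law: I = V / Z_total = (7.519 - j9.352) / (77.4 - j2847) = 0.003354 + j0.00255 A.
Step 6 — Convert to polar: |I| = 0.004213 A, ∠I = 37.2°.

I = 0.004213∠37.2° A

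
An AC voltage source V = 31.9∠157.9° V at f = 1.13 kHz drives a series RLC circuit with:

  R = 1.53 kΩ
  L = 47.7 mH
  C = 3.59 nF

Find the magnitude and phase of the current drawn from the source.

Step 1 — Angular frequency: ω = 2π·f = 2π·1130 = 7100 rad/s.
Step 2 — Component impedances:
  R: Z = R = 1530 Ω
  L: Z = jωL = j·7100·0.0477 = 0 + j338.7 Ω
  C: Z = 1/(jωC) = -j/(ω·C) = 0 - j3.923e+04 Ω
Step 3 — Series combination: Z_total = R + L + C = 1530 - j3.889e+04 Ω = 3.892e+04∠-87.7° Ω.
Step 4 — Source phasor: V = 31.9∠157.9° V = -29.56 + j12 V.
Step 5 — Ohm's law: I = V / Z_total = (-29.56 + j12) / (1530 - j3.889e+04) = -0.0003379 - j0.0007466 A.
Step 6 — Convert to polar: |I| = 0.0008195 A, ∠I = -114.4°.

I = 0.0008195∠-114.4° A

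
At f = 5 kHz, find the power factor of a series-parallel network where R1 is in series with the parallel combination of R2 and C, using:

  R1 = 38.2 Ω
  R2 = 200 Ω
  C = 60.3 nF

Step 1 — Angular frequency: ω = 2π·f = 2π·5000 = 3.142e+04 rad/s.
Step 2 — Component impedances:
  R1: Z = R = 38.2 Ω
  R2: Z = R = 200 Ω
  C: Z = 1/(jωC) = -j/(ω·C) = 0 - j527.9 Ω
Step 3 — Parallel branch: R2 || C = 1/(1/R2 + 1/C) = 174.9 - j66.26 Ω.
Step 4 — Series with R1: Z_total = R1 + (R2 || C) = 213.1 - j66.26 Ω = 223.2∠-17.3° Ω.
Step 5 — Power factor: PF = cos(φ) = Re(Z)/|Z| = 213.09/223.16 = 0.9549.
Step 6 — Type: Im(Z) = -66.26 ⇒ leading (phase φ = -17.3°).

PF = 0.9549 (leading, φ = -17.3°)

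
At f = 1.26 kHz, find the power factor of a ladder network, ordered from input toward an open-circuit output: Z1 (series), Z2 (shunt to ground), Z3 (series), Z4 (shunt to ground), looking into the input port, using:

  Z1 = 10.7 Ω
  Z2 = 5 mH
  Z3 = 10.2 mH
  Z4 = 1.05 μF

Step 1 — Angular frequency: ω = 2π·f = 2π·1260 = 7917 rad/s.
Step 2 — Component impedances:
  Z1: Z = R = 10.7 Ω
  Z2: Z = jωL = j·7917·0.005 = 0 + j39.58 Ω
  Z3: Z = jωL = j·7917·0.0102 = 0 + j80.75 Ω
  Z4: Z = 1/(jωC) = -j/(ω·C) = 0 - j120.3 Ω
Step 3 — Ladder network (open output): work backward from the far end, alternating series and parallel combinations. Z_in = 10.7 - j4.226e+04 Ω = 4.226e+04∠-90.0° Ω.
Step 4 — Power factor: PF = cos(φ) = Re(Z)/|Z| = 10.7/4.226e+04 = 0.0002532.
Step 5 — Type: Im(Z) = -4.226e+04 ⇒ leading (phase φ = -90.0°).

PF = 0.0002532 (leading, φ = -90.0°)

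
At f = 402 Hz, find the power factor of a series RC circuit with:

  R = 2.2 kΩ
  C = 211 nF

Step 1 — Angular frequency: ω = 2π·f = 2π·402 = 2526 rad/s.
Step 2 — Component impedances:
  R: Z = R = 2200 Ω
  C: Z = 1/(jωC) = -j/(ω·C) = 0 - j1876 Ω
Step 3 — Series combination: Z_total = R + C = 2200 - j1876 Ω = 2891∠-40.5° Ω.
Step 4 — Power factor: PF = cos(φ) = Re(Z)/|Z| = 2200/2891.5 = 0.7609.
Step 5 — Type: Im(Z) = -1876 ⇒ leading (phase φ = -40.5°).

PF = 0.7609 (leading, φ = -40.5°)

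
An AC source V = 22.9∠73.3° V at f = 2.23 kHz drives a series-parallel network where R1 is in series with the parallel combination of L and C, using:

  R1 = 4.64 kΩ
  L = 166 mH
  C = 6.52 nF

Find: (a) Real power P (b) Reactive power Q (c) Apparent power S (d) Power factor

Step 1 — Angular frequency: ω = 2π·f = 2π·2230 = 1.401e+04 rad/s.
Step 2 — Component impedances:
  R1: Z = R = 4640 Ω
  L: Z = jωL = j·1.401e+04·0.166 = 0 + j2326 Ω
  C: Z = 1/(jωC) = -j/(ω·C) = 0 - j1.095e+04 Ω
Step 3 — Parallel branch: L || C = 1/(1/L + 1/C) = 0 + j2953 Ω.
Step 4 — Series with R1: Z_total = R1 + (L || C) = 4640 + j2953 Ω = 5500∠32.5° Ω.
Step 5 — Source phasor: V = 22.9∠73.3° V = 6.581 + j21.93 V.
Step 6 — Current: I = V / Z = 0.003151 + j0.002722 A = 0.004163∠40.8° A.
Step 7 — Complex power: S = V·I* = 0.08043 + j0.0512 VA.
Step 8 — Real power: P = Re(S) = 0.08043 W.
Step 9 — Reactive power: Q = Im(S) = 0.0512 VAR.
Step 10 — Apparent power: |S| = 0.09534 VA.
Step 11 — Power factor: PF = P/|S| = 0.8436 (lagging).

(a) P = 0.08043 W  (b) Q = 0.0512 VAR  (c) S = 0.09534 VA  (d) PF = 0.8436 (lagging)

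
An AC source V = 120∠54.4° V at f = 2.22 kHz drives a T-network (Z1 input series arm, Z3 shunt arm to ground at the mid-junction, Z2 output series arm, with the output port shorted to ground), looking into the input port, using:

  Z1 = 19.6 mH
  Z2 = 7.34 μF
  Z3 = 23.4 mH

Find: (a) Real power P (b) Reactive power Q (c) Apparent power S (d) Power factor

Step 1 — Angular frequency: ω = 2π·f = 2π·2220 = 1.395e+04 rad/s.
Step 2 — Component impedances:
  Z1: Z = jωL = j·1.395e+04·0.0196 = 0 + j273.4 Ω
  Z2: Z = 1/(jωC) = -j/(ω·C) = 0 - j9.767 Ω
  Z3: Z = jωL = j·1.395e+04·0.0234 = 0 + j326.4 Ω
Step 3 — With the output port shorted to ground, the output series arm Z2 runs from the junction to ground; the shunt arm Z3 also runs from the junction to ground. They appear in parallel: Z3 || Z2 = 0 - j10.07 Ω.
Step 4 — Series with input arm Z1: Z_in = Z1 + (Z3 || Z2) = 0 + j263.3 Ω = 263.3∠90.0° Ω.
Step 5 — Source phasor: V = 120∠54.4° V = 69.85 + j97.57 V.
Step 6 — Current: I = V / Z = 0.3705 - j0.2653 A = 0.4557∠-35.6° A.
Step 7 — Complex power: S = V·I* = 0 + j54.69 VA.
Step 8 — Real power: P = Re(S) = 0 W.
Step 9 — Reactive power: Q = Im(S) = 54.69 VAR.
Step 10 — Apparent power: |S| = 54.69 VA.
Step 11 — Power factor: PF = P/|S| = 0 (lagging).

(a) P = 0 W  (b) Q = 54.69 VAR  (c) S = 54.69 VA  (d) PF = 0 (lagging)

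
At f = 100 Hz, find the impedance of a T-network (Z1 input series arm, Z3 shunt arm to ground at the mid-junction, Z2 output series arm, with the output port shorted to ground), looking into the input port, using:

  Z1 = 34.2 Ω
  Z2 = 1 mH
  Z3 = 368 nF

Step 1 — Angular frequency: ω = 2π·f = 2π·100 = 628.3 rad/s.
Step 2 — Component impedances:
  Z1: Z = R = 34.2 Ω
  Z2: Z = jωL = j·628.3·0.001 = 0 + j0.6283 Ω
  Z3: Z = 1/(jωC) = -j/(ω·C) = 0 - j4325 Ω
Step 3 — With the output port shorted to ground, the output series arm Z2 runs from the junction to ground; the shunt arm Z3 also runs from the junction to ground. They appear in parallel: Z3 || Z2 = 0 + j0.6284 Ω.
Step 4 — Series with input arm Z1: Z_in = Z1 + (Z3 || Z2) = 34.2 + j0.6284 Ω = 34.21∠1.1° Ω.

Z = 34.2 + j0.6284 Ω = 34.21∠1.1° Ω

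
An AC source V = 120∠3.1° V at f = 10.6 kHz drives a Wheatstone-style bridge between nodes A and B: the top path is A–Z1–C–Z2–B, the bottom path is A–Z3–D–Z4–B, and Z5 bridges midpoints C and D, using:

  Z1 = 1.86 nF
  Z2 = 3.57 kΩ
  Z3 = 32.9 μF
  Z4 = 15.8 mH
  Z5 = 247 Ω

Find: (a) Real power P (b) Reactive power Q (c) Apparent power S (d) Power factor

Step 1 — Angular frequency: ω = 2π·f = 2π·1.06e+04 = 6.66e+04 rad/s.
Step 2 — Component impedances:
  Z1: Z = 1/(jωC) = -j/(ω·C) = 0 - j8072 Ω
  Z2: Z = R = 3570 Ω
  Z3: Z = 1/(jωC) = -j/(ω·C) = 0 - j0.4564 Ω
  Z4: Z = jωL = j·6.66e+04·0.0158 = 0 + j1052 Ω
  Z5: Z = R = 247 Ω
Step 3 — Bridge requires nodal analysis (the Z5 bridge couples midpoints C and D, so the two paths cannot be reduced to a simple series/parallel combination). Setting node B to ground and injecting 1 A at node A, the 3-node admittance system at A, C, D solves to V_A = Z_AB = 269.9 + j978 Ω = 1015∠74.6° Ω.
Step 4 — Source phasor: V = 120∠3.1° V = 119.8 + j6.489 V.
Step 5 — Current: I = V / Z = 0.03759 - j0.1122 A = 0.1183∠-71.5° A.
Step 6 — Complex power: S = V·I* = 3.776 + j13.68 VA.
Step 7 — Real power: P = Re(S) = 3.776 W.
Step 8 — Reactive power: Q = Im(S) = 13.68 VAR.
Step 9 — Apparent power: |S| = 14.19 VA.
Step 10 — Power factor: PF = P/|S| = 0.266 (lagging).

(a) P = 3.776 W  (b) Q = 13.68 VAR  (c) S = 14.19 VA  (d) PF = 0.266 (lagging)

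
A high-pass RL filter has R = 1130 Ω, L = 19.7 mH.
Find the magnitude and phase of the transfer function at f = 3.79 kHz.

Step 1 — Angular frequency: ω = 2π·3790 = 2.381e+04 rad/s.
Step 2 — Transfer function: H(jω) = jωL/(R + jωL).
Step 3 — Numerator jωL = j·469.1; denominator R + jωL = 1130 + j469.1.
Step 4 — H = 0.147 + j0.3541.
Step 5 — Magnitude: |H| = 0.3834 (-8.3 dB); phase: φ = 67.5°.

|H| = 0.3834 (-8.3 dB), φ = 67.5°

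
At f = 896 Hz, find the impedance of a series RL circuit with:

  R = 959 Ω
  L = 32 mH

Step 1 — Angular frequency: ω = 2π·f = 2π·896 = 5630 rad/s.
Step 2 — Component impedances:
  R: Z = R = 959 Ω
  L: Z = jωL = j·5630·0.032 = 0 + j180.2 Ω
Step 3 — Series combination: Z_total = R + L = 959 + j180.2 Ω = 975.8∠10.6° Ω.

Z = 959 + j180.2 Ω = 975.8∠10.6° Ω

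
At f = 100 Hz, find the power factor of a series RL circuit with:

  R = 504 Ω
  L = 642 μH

Step 1 — Angular frequency: ω = 2π·f = 2π·100 = 628.3 rad/s.
Step 2 — Component impedances:
  R: Z = R = 504 Ω
  L: Z = jωL = j·628.3·0.000642 = 0 + j0.4034 Ω
Step 3 — Series combination: Z_total = R + L = 504 + j0.4034 Ω = 504∠0.0° Ω.
Step 4 — Power factor: PF = cos(φ) = Re(Z)/|Z| = 504/504 = 1.
Step 5 — Type: Im(Z) = 0.4034 ⇒ lagging (phase φ = 0.0°).

PF = 1 (lagging, φ = 0.0°)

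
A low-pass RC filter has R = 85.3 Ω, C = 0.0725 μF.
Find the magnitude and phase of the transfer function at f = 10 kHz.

Step 1 — Angular frequency: ω = 2π·1e+04 = 6.283e+04 rad/s.
Step 2 — Transfer function: H(jω) = 1/(1 + jωRC).
Step 3 — Denominator: 1 + jωRC = 1 + j·6.283e+04·85.3·7.25e-08 = 1 + j0.3886.
Step 4 — H = 0.8688 - j0.3376.
Step 5 — Magnitude: |H| = 0.9321 (-0.6 dB); phase: φ = -21.2°.

|H| = 0.9321 (-0.6 dB), φ = -21.2°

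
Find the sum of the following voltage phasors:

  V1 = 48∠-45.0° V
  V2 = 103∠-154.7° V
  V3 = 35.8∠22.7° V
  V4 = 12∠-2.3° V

Step 1 — Convert each phasor to rectangular form:
  V1 = 48·(cos(-45.0°) + j·sin(-45.0°)) = 33.94 - j33.94 V
  V2 = 103·(cos(-154.7°) + j·sin(-154.7°)) = -93.12 - j44.02 V
  V3 = 35.8·(cos(22.7°) + j·sin(22.7°)) = 33.03 + j13.82 V
  V4 = 12·(cos(-2.3°) + j·sin(-2.3°)) = 11.99 - j0.4816 V
Step 2 — Sum components: V_total = -14.16 - j64.63 V.
Step 3 — Convert to polar: |V_total| = 66.16 V, ∠V_total = -102.4°.

V_total = 66.16∠-102.4° V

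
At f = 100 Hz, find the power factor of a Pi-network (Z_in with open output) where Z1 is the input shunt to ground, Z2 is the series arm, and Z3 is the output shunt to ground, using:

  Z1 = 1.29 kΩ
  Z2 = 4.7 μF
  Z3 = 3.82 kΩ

Step 1 — Angular frequency: ω = 2π·f = 2π·100 = 628.3 rad/s.
Step 2 — Component impedances:
  Z1: Z = R = 1290 Ω
  Z2: Z = 1/(jωC) = -j/(ω·C) = 0 - j338.6 Ω
  Z3: Z = R = 3820 Ω
Step 3 — With open output, the series arm Z2 and the output shunt Z3 appear in series to ground: Z2 + Z3 = 3820 - j338.6 Ω.
Step 4 — Parallel with input shunt Z1: Z_in = Z1 || (Z2 + Z3) = 965.8 - j21.49 Ω = 966∠-1.3° Ω.
Step 5 — Power factor: PF = cos(φ) = Re(Z)/|Z| = 965.8/966 = 0.9998.
Step 6 — Type: Im(Z) = -21.49 ⇒ leading (phase φ = -1.3°).

PF = 0.9998 (leading, φ = -1.3°)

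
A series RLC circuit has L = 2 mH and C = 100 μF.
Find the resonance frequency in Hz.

Step 1 — Resonance condition Im(Z)=0 gives ω₀ = 1/√(LC).
Step 2 — ω₀ = 1/√(0.002·0.0001) = 2236 rad/s.
Step 3 — f₀ = ω₀/(2π) = 355.9 Hz.

f₀ = 355.9 Hz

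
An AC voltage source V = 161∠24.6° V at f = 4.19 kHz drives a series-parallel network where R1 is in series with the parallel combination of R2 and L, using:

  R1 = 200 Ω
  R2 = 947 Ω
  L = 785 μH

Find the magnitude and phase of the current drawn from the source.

Step 1 — Angular frequency: ω = 2π·f = 2π·4190 = 2.633e+04 rad/s.
Step 2 — Component impedances:
  R1: Z = R = 200 Ω
  R2: Z = R = 947 Ω
  L: Z = jωL = j·2.633e+04·0.000785 = 0 + j20.67 Ω
Step 3 — Parallel branch: R2 || L = 1/(1/R2 + 1/L) = 0.4508 + j20.66 Ω.
Step 4 — Series with R1: Z_total = R1 + (R2 || L) = 200.5 + j20.66 Ω = 201.5∠5.9° Ω.
Step 5 — Source phasor: V = 161∠24.6° V = 146.4 + j67.02 V.
Step 6 — Ohm's law: I = V / Z_total = (146.4 + j67.02) / (200.5 + j20.66) = 0.7567 + j0.2564 A.
Step 7 — Convert to polar: |I| = 0.799 A, ∠I = 18.7°.

I = 0.799∠18.7° A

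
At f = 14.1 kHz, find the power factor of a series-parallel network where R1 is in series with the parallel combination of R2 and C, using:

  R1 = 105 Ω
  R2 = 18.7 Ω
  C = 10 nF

Step 1 — Angular frequency: ω = 2π·f = 2π·1.41e+04 = 8.859e+04 rad/s.
Step 2 — Component impedances:
  R1: Z = R = 105 Ω
  R2: Z = R = 18.7 Ω
  C: Z = 1/(jωC) = -j/(ω·C) = 0 - j1129 Ω
Step 3 — Parallel branch: R2 || C = 1/(1/R2 + 1/C) = 18.69 - j0.3097 Ω.
Step 4 — Series with R1: Z_total = R1 + (R2 || C) = 123.7 - j0.3097 Ω = 123.7∠-0.1° Ω.
Step 5 — Power factor: PF = cos(φ) = Re(Z)/|Z| = 123.7/123.7 = 1.
Step 6 — Type: Im(Z) = -0.3097 ⇒ leading (phase φ = -0.1°).

PF = 1 (leading, φ = -0.1°)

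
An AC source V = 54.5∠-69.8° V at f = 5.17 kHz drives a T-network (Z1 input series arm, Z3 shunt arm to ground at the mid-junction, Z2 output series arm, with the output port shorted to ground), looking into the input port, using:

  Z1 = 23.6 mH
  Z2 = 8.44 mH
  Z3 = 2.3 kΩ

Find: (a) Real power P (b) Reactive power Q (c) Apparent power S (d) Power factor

Step 1 — Angular frequency: ω = 2π·f = 2π·5170 = 3.248e+04 rad/s.
Step 2 — Component impedances:
  Z1: Z = jωL = j·3.248e+04·0.0236 = 0 + j766.6 Ω
  Z2: Z = jωL = j·3.248e+04·0.00844 = 0 + j274.2 Ω
  Z3: Z = R = 2300 Ω
Step 3 — With the output port shorted to ground, the output series arm Z2 runs from the junction to ground; the shunt arm Z3 also runs from the junction to ground. They appear in parallel: Z3 || Z2 = 32.22 + j270.3 Ω.
Step 4 — Series with input arm Z1: Z_in = Z1 + (Z3 || Z2) = 32.22 + j1037 Ω = 1037∠88.2° Ω.
Step 5 — Source phasor: V = 54.5∠-69.8° V = 18.82 - j51.15 V.
Step 6 — Current: I = V / Z = -0.04871 - j0.01966 A = 0.05253∠-158.0° A.
Step 7 — Complex power: S = V·I* = 0.08893 + j2.862 VA.
Step 8 — Real power: P = Re(S) = 0.08893 W.
Step 9 — Reactive power: Q = Im(S) = 2.862 VAR.
Step 10 — Apparent power: |S| = 2.863 VA.
Step 11 — Power factor: PF = P/|S| = 0.03106 (lagging).

(a) P = 0.08893 W  (b) Q = 2.862 VAR  (c) S = 2.863 VA  (d) PF = 0.03106 (lagging)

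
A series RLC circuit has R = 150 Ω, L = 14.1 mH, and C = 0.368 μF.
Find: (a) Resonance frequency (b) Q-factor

Step 1 — Resonance condition Im(Z)=0 gives ω₀ = 1/√(LC).
Step 2 — ω₀ = 1/√(0.0141·3.68e-07) = 1.388e+04 rad/s.
Step 3 — f₀ = ω₀/(2π) = 2209 Hz.
Step 4 — Series Q: Q = ω₀L/R = 1.388e+04·0.0141/150 = 1.305.

(a) f₀ = 2209 Hz  (b) Q = 1.305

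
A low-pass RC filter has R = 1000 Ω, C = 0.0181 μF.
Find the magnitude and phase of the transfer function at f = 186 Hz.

Step 1 — Angular frequency: ω = 2π·186 = 1169 rad/s.
Step 2 — Transfer function: H(jω) = 1/(1 + jωRC).
Step 3 — Denominator: 1 + jωRC = 1 + j·1169·1000·1.81e-08 = 1 + j0.02115.
Step 4 — H = 0.9996 - j0.02114.
Step 5 — Magnitude: |H| = 0.9998 (-0.0 dB); phase: φ = -1.2°.

|H| = 0.9998 (-0.0 dB), φ = -1.2°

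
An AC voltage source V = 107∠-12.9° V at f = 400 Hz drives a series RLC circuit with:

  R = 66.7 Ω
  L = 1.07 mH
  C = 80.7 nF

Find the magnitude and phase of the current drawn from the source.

Step 1 — Angular frequency: ω = 2π·f = 2π·400 = 2513 rad/s.
Step 2 — Component impedances:
  R: Z = R = 66.7 Ω
  L: Z = jωL = j·2513·0.00107 = 0 + j2.689 Ω
  C: Z = 1/(jωC) = -j/(ω·C) = 0 - j4930 Ω
Step 3 — Series combination: Z_total = R + L + C = 66.7 - j4928 Ω = 4928∠-89.2° Ω.
Step 4 — Source phasor: V = 107∠-12.9° V = 104.3 - j23.89 V.
Step 5 — Ohm's law: I = V / Z_total = (104.3 - j23.89) / (66.7 - j4928) = 0.005133 + j0.0211 A.
Step 6 — Convert to polar: |I| = 0.02171 A, ∠I = 76.3°.

I = 0.02171∠76.3° A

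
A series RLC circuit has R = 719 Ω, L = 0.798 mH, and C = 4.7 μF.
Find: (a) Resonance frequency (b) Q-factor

Step 1 — Resonance condition Im(Z)=0 gives ω₀ = 1/√(LC).
Step 2 — ω₀ = 1/√(0.000798·4.7e-06) = 1.633e+04 rad/s.
Step 3 — f₀ = ω₀/(2π) = 2599 Hz.
Step 4 — Series Q: Q = ω₀L/R = 1.633e+04·0.000798/719 = 0.01812.

(a) f₀ = 2599 Hz  (b) Q = 0.01812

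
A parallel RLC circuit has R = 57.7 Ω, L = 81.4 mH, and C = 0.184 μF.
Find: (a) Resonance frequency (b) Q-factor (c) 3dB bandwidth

Step 1 — Resonance: ω₀ = 1/√(LC) = 1/√(0.0814·1.84e-07) = 8171 rad/s.
Step 2 — f₀ = ω₀/(2π) = 1300 Hz.
Step 3 — Parallel Q: Q = R/(ω₀L) = 57.7/(8171·0.0814) = 0.08675.
Step 4 — Bandwidth: Δω = ω₀/Q = 9.419e+04 rad/s; BW = Δω/(2π) = 1.499e+04 Hz.

(a) f₀ = 1300 Hz  (b) Q = 0.08675  (c) BW = 1.499e+04 Hz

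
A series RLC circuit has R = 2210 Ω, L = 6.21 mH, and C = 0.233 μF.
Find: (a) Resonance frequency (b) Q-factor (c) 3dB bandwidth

Step 1 — Resonance: ω₀ = 1/√(LC) = 1/√(0.00621·2.33e-07) = 2.629e+04 rad/s.
Step 2 — f₀ = ω₀/(2π) = 4184 Hz.
Step 3 — Series Q: Q = ω₀L/R = 2.629e+04·0.00621/2210 = 0.07387.
Step 4 — Bandwidth: Δω = ω₀/Q = 3.559e+05 rad/s; BW = Δω/(2π) = 5.664e+04 Hz.

(a) f₀ = 4184 Hz  (b) Q = 0.07387  (c) BW = 5.664e+04 Hz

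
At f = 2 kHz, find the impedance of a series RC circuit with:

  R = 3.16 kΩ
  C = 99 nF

Step 1 — Angular frequency: ω = 2π·f = 2π·2000 = 1.257e+04 rad/s.
Step 2 — Component impedances:
  R: Z = R = 3160 Ω
  C: Z = 1/(jωC) = -j/(ω·C) = 0 - j803.8 Ω
Step 3 — Series combination: Z_total = R + C = 3160 - j803.8 Ω = 3261∠-14.3° Ω.

Z = 3160 - j803.8 Ω = 3261∠-14.3° Ω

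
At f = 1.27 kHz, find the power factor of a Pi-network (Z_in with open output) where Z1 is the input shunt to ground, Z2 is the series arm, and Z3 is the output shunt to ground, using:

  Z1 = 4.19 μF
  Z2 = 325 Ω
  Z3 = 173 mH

Step 1 — Angular frequency: ω = 2π·f = 2π·1270 = 7980 rad/s.
Step 2 — Component impedances:
  Z1: Z = 1/(jωC) = -j/(ω·C) = 0 - j29.91 Ω
  Z2: Z = R = 325 Ω
  Z3: Z = jωL = j·7980·0.173 = 0 + j1380 Ω
Step 3 — With open output, the series arm Z2 and the output shunt Z3 appear in series to ground: Z2 + Z3 = 325 + j1380 Ω.
Step 4 — Parallel with input shunt Z1: Z_in = Z1 || (Z2 + Z3) = 0.1507 - j30.54 Ω = 30.54∠-89.7° Ω.
Step 5 — Power factor: PF = cos(φ) = Re(Z)/|Z| = 0.15066/30.536 = 0.004934.
Step 6 — Type: Im(Z) = -30.54 ⇒ leading (phase φ = -89.7°).

PF = 0.004934 (leading, φ = -89.7°)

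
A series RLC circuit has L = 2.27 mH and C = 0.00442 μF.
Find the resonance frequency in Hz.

Step 1 — Resonance condition Im(Z)=0 gives ω₀ = 1/√(LC).
Step 2 — ω₀ = 1/√(0.00227·4.42e-09) = 3.157e+05 rad/s.
Step 3 — f₀ = ω₀/(2π) = 5.025e+04 Hz.

f₀ = 5.025e+04 Hz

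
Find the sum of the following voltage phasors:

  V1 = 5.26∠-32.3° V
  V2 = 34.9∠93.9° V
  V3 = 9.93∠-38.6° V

Step 1 — Convert each phasor to rectangular form:
  V1 = 5.26·(cos(-32.3°) + j·sin(-32.3°)) = 4.446 - j2.811 V
  V2 = 34.9·(cos(93.9°) + j·sin(93.9°)) = -2.374 + j34.82 V
  V3 = 9.93·(cos(-38.6°) + j·sin(-38.6°)) = 7.76 - j6.195 V
Step 2 — Sum components: V_total = 9.833 + j25.81 V.
Step 3 — Convert to polar: |V_total| = 27.62 V, ∠V_total = 69.1°.

V_total = 27.62∠69.1° V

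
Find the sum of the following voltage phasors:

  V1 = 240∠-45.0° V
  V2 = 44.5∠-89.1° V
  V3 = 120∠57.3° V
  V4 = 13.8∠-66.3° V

Step 1 — Convert each phasor to rectangular form:
  V1 = 240·(cos(-45.0°) + j·sin(-45.0°)) = 169.7 - j169.7 V
  V2 = 44.5·(cos(-89.1°) + j·sin(-89.1°)) = 0.699 - j44.49 V
  V3 = 120·(cos(57.3°) + j·sin(57.3°)) = 64.83 + j101 V
  V4 = 13.8·(cos(-66.3°) + j·sin(-66.3°)) = 5.547 - j12.64 V
Step 2 — Sum components: V_total = 240.8 - j125.9 V.
Step 3 — Convert to polar: |V_total| = 271.7 V, ∠V_total = -27.6°.

V_total = 271.7∠-27.6° V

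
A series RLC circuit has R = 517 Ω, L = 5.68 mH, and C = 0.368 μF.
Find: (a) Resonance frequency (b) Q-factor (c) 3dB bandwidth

Step 1 — Resonance condition Im(Z)=0 gives ω₀ = 1/√(LC).
Step 2 — ω₀ = 1/√(0.00568·3.68e-07) = 2.187e+04 rad/s.
Step 3 — f₀ = ω₀/(2π) = 3481 Hz.
Step 4 — Series Q: Q = ω₀L/R = 2.187e+04·0.00568/517 = 0.2403.
Step 5 — 3dB bandwidth: Δω = ω₀/Q = 9.102e+04 rad/s; BW = Δω/(2π) = 1.449e+04 Hz.

(a) f₀ = 3481 Hz  (b) Q = 0.2403  (c) BW = 1.449e+04 Hz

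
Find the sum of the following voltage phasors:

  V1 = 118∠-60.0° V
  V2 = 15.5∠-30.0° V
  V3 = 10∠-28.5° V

Step 1 — Convert each phasor to rectangular form:
  V1 = 118·(cos(-60.0°) + j·sin(-60.0°)) = 59 - j102.2 V
  V2 = 15.5·(cos(-30.0°) + j·sin(-30.0°)) = 13.42 - j7.75 V
  V3 = 10·(cos(-28.5°) + j·sin(-28.5°)) = 8.788 - j4.772 V
Step 2 — Sum components: V_total = 81.21 - j114.7 V.
Step 3 — Convert to polar: |V_total| = 140.5 V, ∠V_total = -54.7°.

V_total = 140.5∠-54.7° V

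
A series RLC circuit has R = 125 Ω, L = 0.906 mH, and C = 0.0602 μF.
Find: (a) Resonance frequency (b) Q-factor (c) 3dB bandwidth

Step 1 — Resonance condition Im(Z)=0 gives ω₀ = 1/√(LC).
Step 2 — ω₀ = 1/√(0.000906·6.02e-08) = 1.354e+05 rad/s.
Step 3 — f₀ = ω₀/(2π) = 2.155e+04 Hz.
Step 4 — Series Q: Q = ω₀L/R = 1.354e+05·0.000906/125 = 0.9814.
Step 5 — 3dB bandwidth: Δω = ω₀/Q = 1.38e+05 rad/s; BW = Δω/(2π) = 2.196e+04 Hz.

(a) f₀ = 2.155e+04 Hz  (b) Q = 0.9814  (c) BW = 2.196e+04 Hz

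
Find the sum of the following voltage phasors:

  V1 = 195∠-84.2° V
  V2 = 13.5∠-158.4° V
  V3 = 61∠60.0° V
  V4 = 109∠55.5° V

Step 1 — Convert each phasor to rectangular form:
  V1 = 195·(cos(-84.2°) + j·sin(-84.2°)) = 19.71 - j194 V
  V2 = 13.5·(cos(-158.4°) + j·sin(-158.4°)) = -12.55 - j4.97 V
  V3 = 61·(cos(60.0°) + j·sin(60.0°)) = 30.5 + j52.83 V
  V4 = 109·(cos(55.5°) + j·sin(55.5°)) = 61.74 + j89.83 V
Step 2 — Sum components: V_total = 99.39 - j56.31 V.
Step 3 — Convert to polar: |V_total| = 114.2 V, ∠V_total = -29.5°.

V_total = 114.2∠-29.5° V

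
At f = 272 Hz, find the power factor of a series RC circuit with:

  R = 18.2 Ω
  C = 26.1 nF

Step 1 — Angular frequency: ω = 2π·f = 2π·272 = 1709 rad/s.
Step 2 — Component impedances:
  R: Z = R = 18.2 Ω
  C: Z = 1/(jωC) = -j/(ω·C) = 0 - j2.242e+04 Ω
Step 3 — Series combination: Z_total = R + C = 18.2 - j2.242e+04 Ω = 2.242e+04∠-90.0° Ω.
Step 4 — Power factor: PF = cos(φ) = Re(Z)/|Z| = 18.2/2.242e+04 = 0.0008118.
Step 5 — Type: Im(Z) = -2.242e+04 ⇒ leading (phase φ = -90.0°).

PF = 0.0008118 (leading, φ = -90.0°)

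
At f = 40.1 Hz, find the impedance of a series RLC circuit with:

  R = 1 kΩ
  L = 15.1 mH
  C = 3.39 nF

Step 1 — Angular frequency: ω = 2π·f = 2π·40.1 = 252 rad/s.
Step 2 — Component impedances:
  R: Z = R = 1000 Ω
  L: Z = jωL = j·252·0.0151 = 0 + j3.805 Ω
  C: Z = 1/(jωC) = -j/(ω·C) = 0 - j1.171e+06 Ω
Step 3 — Series combination: Z_total = R + L + C = 1000 - j1.171e+06 Ω = 1.171e+06∠-90.0° Ω.

Z = 1000 - j1.171e+06 Ω = 1.171e+06∠-90.0° Ω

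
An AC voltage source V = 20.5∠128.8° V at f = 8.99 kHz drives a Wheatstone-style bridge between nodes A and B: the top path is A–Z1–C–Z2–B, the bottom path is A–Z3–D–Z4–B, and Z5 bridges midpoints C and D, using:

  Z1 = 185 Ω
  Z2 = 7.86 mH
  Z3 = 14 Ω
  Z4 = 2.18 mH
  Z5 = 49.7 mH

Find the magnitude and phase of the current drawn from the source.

Step 1 — Angular frequency: ω = 2π·f = 2π·8990 = 5.649e+04 rad/s.
Step 2 — Component impedances:
  Z1: Z = R = 185 Ω
  Z2: Z = jωL = j·5.649e+04·0.00786 = 0 + j444 Ω
  Z3: Z = R = 14 Ω
  Z4: Z = jωL = j·5.649e+04·0.00218 = 0 + j123.1 Ω
  Z5: Z = jωL = j·5.649e+04·0.0497 = 0 + j2807 Ω
Step 3 — Bridge requires nodal analysis (the Z5 bridge couples midpoints C and D, so the two paths cannot be reduced to a simple series/parallel combination). Setting node B to ground and injecting 1 A at node A, the 3-node admittance system at A, C, D solves to V_A = Z_AB = 16.65 + j97.94 Ω = 99.34∠80.3° Ω.
Step 4 — Source phasor: V = 20.5∠128.8° V = -12.85 + j15.98 V.
Step 5 — Ohm's law: I = V / Z_total = (-12.85 + j15.98) / (16.65 + j97.94) = 0.1369 + j0.1544 A.
Step 6 — Convert to polar: |I| = 0.2064 A, ∠I = 48.5°.

I = 0.2064∠48.5° A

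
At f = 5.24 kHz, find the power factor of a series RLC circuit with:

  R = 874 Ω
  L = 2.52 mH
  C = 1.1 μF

Step 1 — Angular frequency: ω = 2π·f = 2π·5240 = 3.292e+04 rad/s.
Step 2 — Component impedances:
  R: Z = R = 874 Ω
  L: Z = jωL = j·3.292e+04·0.00252 = 0 + j82.97 Ω
  C: Z = 1/(jωC) = -j/(ω·C) = 0 - j27.61 Ω
Step 3 — Series combination: Z_total = R + L + C = 874 + j55.36 Ω = 875.8∠3.6° Ω.
Step 4 — Power factor: PF = cos(φ) = Re(Z)/|Z| = 874/875.75 = 0.998.
Step 5 — Type: Im(Z) = 55.36 ⇒ lagging (phase φ = 3.6°).

PF = 0.998 (lagging, φ = 3.6°)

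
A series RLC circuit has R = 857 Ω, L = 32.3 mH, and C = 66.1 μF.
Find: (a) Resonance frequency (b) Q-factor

Step 1 — Resonance condition Im(Z)=0 gives ω₀ = 1/√(LC).
Step 2 — ω₀ = 1/√(0.0323·6.61e-05) = 684.4 rad/s.
Step 3 — f₀ = ω₀/(2π) = 108.9 Hz.
Step 4 — Series Q: Q = ω₀L/R = 684.4·0.0323/857 = 0.02579.

(a) f₀ = 108.9 Hz  (b) Q = 0.02579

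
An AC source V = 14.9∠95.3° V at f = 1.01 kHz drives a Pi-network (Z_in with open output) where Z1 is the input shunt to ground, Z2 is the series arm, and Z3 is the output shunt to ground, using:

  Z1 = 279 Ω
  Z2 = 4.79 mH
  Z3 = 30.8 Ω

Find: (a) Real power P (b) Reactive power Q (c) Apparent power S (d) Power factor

Step 1 — Angular frequency: ω = 2π·f = 2π·1010 = 6346 rad/s.
Step 2 — Component impedances:
  Z1: Z = R = 279 Ω
  Z2: Z = jωL = j·6346·0.00479 = 0 + j30.4 Ω
  Z3: Z = R = 30.8 Ω
Step 3 — With open output, the series arm Z2 and the output shunt Z3 appear in series to ground: Z2 + Z3 = 30.8 + j30.4 Ω.
Step 4 — Parallel with input shunt Z1: Z_in = Z1 || (Z2 + Z3) = 30.13 + j24.42 Ω = 38.79∠39.0° Ω.
Step 5 — Source phasor: V = 14.9∠95.3° V = -1.376 + j14.84 V.
Step 6 — Current: I = V / Z = 0.2133 + j0.3195 A = 0.3842∠56.3° A.
Step 7 — Complex power: S = V·I* = 4.447 + j3.604 VA.
Step 8 — Real power: P = Re(S) = 4.447 W.
Step 9 — Reactive power: Q = Im(S) = 3.604 VAR.
Step 10 — Apparent power: |S| = 5.724 VA.
Step 11 — Power factor: PF = P/|S| = 0.7769 (lagging).

(a) P = 4.447 W  (b) Q = 3.604 VAR  (c) S = 5.724 VA  (d) PF = 0.7769 (lagging)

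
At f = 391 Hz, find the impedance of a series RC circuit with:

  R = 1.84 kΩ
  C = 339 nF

Step 1 — Angular frequency: ω = 2π·f = 2π·391 = 2457 rad/s.
Step 2 — Component impedances:
  R: Z = R = 1840 Ω
  C: Z = 1/(jωC) = -j/(ω·C) = 0 - j1201 Ω
Step 3 — Series combination: Z_total = R + C = 1840 - j1201 Ω = 2197∠-33.1° Ω.

Z = 1840 - j1201 Ω = 2197∠-33.1° Ω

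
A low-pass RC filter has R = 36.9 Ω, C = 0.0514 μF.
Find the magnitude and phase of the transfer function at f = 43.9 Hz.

Step 1 — Angular frequency: ω = 2π·43.9 = 275.8 rad/s.
Step 2 — Transfer function: H(jω) = 1/(1 + jωRC).
Step 3 — Denominator: 1 + jωRC = 1 + j·275.8·36.9·5.14e-08 = 1 + j0.0005232.
Step 4 — H = 1 - j0.0005232.
Step 5 — Magnitude: |H| = 1 (-0.0 dB); phase: φ = -0.0°.

|H| = 1 (-0.0 dB), φ = -0.0°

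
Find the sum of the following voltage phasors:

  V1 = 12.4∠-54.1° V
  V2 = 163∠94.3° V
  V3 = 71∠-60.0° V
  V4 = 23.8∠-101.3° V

Step 1 — Convert each phasor to rectangular form:
  V1 = 12.4·(cos(-54.1°) + j·sin(-54.1°)) = 7.271 - j10.04 V
  V2 = 163·(cos(94.3°) + j·sin(94.3°)) = -12.22 + j162.5 V
  V3 = 71·(cos(-60.0°) + j·sin(-60.0°)) = 35.5 - j61.49 V
  V4 = 23.8·(cos(-101.3°) + j·sin(-101.3°)) = -4.664 - j23.34 V
Step 2 — Sum components: V_total = 25.89 + j67.67 V.
Step 3 — Convert to polar: |V_total| = 72.45 V, ∠V_total = 69.1°.

V_total = 72.45∠69.1° V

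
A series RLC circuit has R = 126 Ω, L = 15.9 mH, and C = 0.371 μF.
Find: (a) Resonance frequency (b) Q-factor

Step 1 — Resonance condition Im(Z)=0 gives ω₀ = 1/√(LC).
Step 2 — ω₀ = 1/√(0.0159·3.71e-07) = 1.302e+04 rad/s.
Step 3 — f₀ = ω₀/(2π) = 2072 Hz.
Step 4 — Series Q: Q = ω₀L/R = 1.302e+04·0.0159/126 = 1.643.

(a) f₀ = 2072 Hz  (b) Q = 1.643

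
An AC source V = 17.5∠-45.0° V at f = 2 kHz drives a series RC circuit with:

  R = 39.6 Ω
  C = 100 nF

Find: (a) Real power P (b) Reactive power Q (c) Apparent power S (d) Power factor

Step 1 — Angular frequency: ω = 2π·f = 2π·2000 = 1.257e+04 rad/s.
Step 2 — Component impedances:
  R: Z = R = 39.6 Ω
  C: Z = 1/(jωC) = -j/(ω·C) = 0 - j795.8 Ω
Step 3 — Series combination: Z_total = R + C = 39.6 - j795.8 Ω = 796.8∠-87.2° Ω.
Step 4 — Source phasor: V = 17.5∠-45.0° V = 12.37 - j12.37 V.
Step 5 — Current: I = V / Z = 0.01628 + j0.01474 A = 0.02196∠42.2° A.
Step 6 — Complex power: S = V·I* = 0.0191 - j0.3839 VA.
Step 7 — Real power: P = Re(S) = 0.0191 W.
Step 8 — Reactive power: Q = Im(S) = -0.3839 VAR.
Step 9 — Apparent power: |S| = 0.3844 VA.
Step 10 — Power factor: PF = P/|S| = 0.0497 (leading).

(a) P = 0.0191 W  (b) Q = -0.3839 VAR  (c) S = 0.3844 VA  (d) PF = 0.0497 (leading)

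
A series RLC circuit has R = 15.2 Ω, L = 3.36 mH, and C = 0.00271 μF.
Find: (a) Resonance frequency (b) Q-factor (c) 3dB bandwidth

Step 1 — Resonance condition Im(Z)=0 gives ω₀ = 1/√(LC).
Step 2 — ω₀ = 1/√(0.00336·2.71e-09) = 3.314e+05 rad/s.
Step 3 — f₀ = ω₀/(2π) = 5.274e+04 Hz.
Step 4 — Series Q: Q = ω₀L/R = 3.314e+05·0.00336/15.2 = 73.26.
Step 5 — 3dB bandwidth: Δω = ω₀/Q = 4524 rad/s; BW = Δω/(2π) = 720 Hz.

(a) f₀ = 5.274e+04 Hz  (b) Q = 73.26  (c) BW = 720 Hz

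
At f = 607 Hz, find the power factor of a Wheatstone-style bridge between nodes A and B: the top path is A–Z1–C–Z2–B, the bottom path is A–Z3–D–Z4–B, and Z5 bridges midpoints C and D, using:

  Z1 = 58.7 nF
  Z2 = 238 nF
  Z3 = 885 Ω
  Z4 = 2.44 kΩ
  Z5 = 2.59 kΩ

Step 1 — Angular frequency: ω = 2π·f = 2π·607 = 3814 rad/s.
Step 2 — Component impedances:
  Z1: Z = 1/(jωC) = -j/(ω·C) = 0 - j4467 Ω
  Z2: Z = 1/(jωC) = -j/(ω·C) = 0 - j1102 Ω
  Z3: Z = R = 885 Ω
  Z4: Z = R = 2440 Ω
  Z5: Z = R = 2590 Ω
Step 3 — Bridge requires nodal analysis (the Z5 bridge couples midpoints C and D, so the two paths cannot be reduced to a simple series/parallel combination). Setting node B to ground and injecting 1 A at node A, the 3-node admittance system at A, C, D solves to V_A = Z_AB = 2041 - j1076 Ω = 2308∠-27.8° Ω.
Step 4 — Power factor: PF = cos(φ) = Re(Z)/|Z| = 2041.4/2307.8 = 0.8846.
Step 5 — Type: Im(Z) = -1076 ⇒ leading (phase φ = -27.8°).

PF = 0.8846 (leading, φ = -27.8°)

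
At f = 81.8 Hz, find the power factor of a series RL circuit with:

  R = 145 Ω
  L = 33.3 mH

Step 1 — Angular frequency: ω = 2π·f = 2π·81.8 = 514 rad/s.
Step 2 — Component impedances:
  R: Z = R = 145 Ω
  L: Z = jωL = j·514·0.0333 = 0 + j17.12 Ω
Step 3 — Series combination: Z_total = R + L = 145 + j17.12 Ω = 146∠6.7° Ω.
Step 4 — Power factor: PF = cos(φ) = Re(Z)/|Z| = 145/146.01 = 0.9931.
Step 5 — Type: Im(Z) = 17.12 ⇒ lagging (phase φ = 6.7°).

PF = 0.9931 (lagging, φ = 6.7°)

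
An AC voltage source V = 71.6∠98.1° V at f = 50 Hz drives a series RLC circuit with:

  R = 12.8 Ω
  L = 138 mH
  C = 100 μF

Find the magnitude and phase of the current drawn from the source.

Step 1 — Angular frequency: ω = 2π·f = 2π·50 = 314.2 rad/s.
Step 2 — Component impedances:
  R: Z = R = 12.8 Ω
  L: Z = jωL = j·314.2·0.138 = 0 + j43.35 Ω
  C: Z = 1/(jωC) = -j/(ω·C) = 0 - j31.83 Ω
Step 3 — Series combination: Z_total = R + L + C = 12.8 + j11.52 Ω = 17.22∠42.0° Ω.
Step 4 — Source phasor: V = 71.6∠98.1° V = -10.09 + j70.89 V.
Step 5 — Ohm's law: I = V / Z_total = (-10.09 + j70.89) / (12.8 + j11.52) = 2.318 + j3.451 A.
Step 6 — Convert to polar: |I| = 4.157 A, ∠I = 56.1°.

I = 4.157∠56.1° A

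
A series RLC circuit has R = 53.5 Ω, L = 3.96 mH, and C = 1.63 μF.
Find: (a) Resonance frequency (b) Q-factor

Step 1 — Resonance condition Im(Z)=0 gives ω₀ = 1/√(LC).
Step 2 — ω₀ = 1/√(0.00396·1.63e-06) = 1.245e+04 rad/s.
Step 3 — f₀ = ω₀/(2π) = 1981 Hz.
Step 4 — Series Q: Q = ω₀L/R = 1.245e+04·0.00396/53.5 = 0.9213.

(a) f₀ = 1981 Hz  (b) Q = 0.9213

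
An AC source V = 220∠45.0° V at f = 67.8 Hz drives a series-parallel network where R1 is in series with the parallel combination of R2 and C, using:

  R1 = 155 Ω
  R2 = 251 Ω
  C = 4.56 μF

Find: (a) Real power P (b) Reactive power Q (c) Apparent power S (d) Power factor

Step 1 — Angular frequency: ω = 2π·f = 2π·67.8 = 426 rad/s.
Step 2 — Component impedances:
  R1: Z = R = 155 Ω
  R2: Z = R = 251 Ω
  C: Z = 1/(jωC) = -j/(ω·C) = 0 - j514.8 Ω
Step 3 — Parallel branch: R2 || C = 1/(1/R2 + 1/C) = 202.8 - j98.88 Ω.
Step 4 — Series with R1: Z_total = R1 + (R2 || C) = 357.8 - j98.88 Ω = 371.2∠-15.4° Ω.
Step 5 — Source phasor: V = 220∠45.0° V = 155.6 + j155.6 V.
Step 6 — Current: I = V / Z = 0.2923 + j0.5156 A = 0.5927∠60.4° A.
Step 7 — Complex power: S = V·I* = 125.7 - j34.73 VA.
Step 8 — Real power: P = Re(S) = 125.7 W.
Step 9 — Reactive power: Q = Im(S) = -34.73 VAR.
Step 10 — Apparent power: |S| = 130.4 VA.
Step 11 — Power factor: PF = P/|S| = 0.9639 (leading).

(a) P = 125.7 W  (b) Q = -34.73 VAR  (c) S = 130.4 VA  (d) PF = 0.9639 (leading)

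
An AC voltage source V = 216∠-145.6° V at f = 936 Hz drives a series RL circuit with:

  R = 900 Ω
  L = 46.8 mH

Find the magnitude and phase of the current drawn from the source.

Step 1 — Angular frequency: ω = 2π·f = 2π·936 = 5881 rad/s.
Step 2 — Component impedances:
  R: Z = R = 900 Ω
  L: Z = jωL = j·5881·0.0468 = 0 + j275.2 Ω
Step 3 — Series combination: Z_total = R + L = 900 + j275.2 Ω = 941.1∠17.0° Ω.
Step 4 — Source phasor: V = 216∠-145.6° V = -178.2 - j122 V.
Step 5 — Ohm's law: I = V / Z_total = (-178.2 - j122) / (900 + j275.2) = -0.219 - j0.06862 A.
Step 6 — Convert to polar: |I| = 0.2295 A, ∠I = -162.6°.

I = 0.2295∠-162.6° A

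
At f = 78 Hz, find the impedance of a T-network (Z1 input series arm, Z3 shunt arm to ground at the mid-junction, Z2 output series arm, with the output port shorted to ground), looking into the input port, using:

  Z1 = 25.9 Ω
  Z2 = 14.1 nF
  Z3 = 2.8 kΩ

Step 1 — Angular frequency: ω = 2π·f = 2π·78 = 490.1 rad/s.
Step 2 — Component impedances:
  Z1: Z = R = 25.9 Ω
  Z2: Z = 1/(jωC) = -j/(ω·C) = 0 - j1.447e+05 Ω
  Z3: Z = R = 2800 Ω
Step 3 — With the output port shorted to ground, the output series arm Z2 runs from the junction to ground; the shunt arm Z3 also runs from the junction to ground. They appear in parallel: Z3 || Z2 = 2799 - j54.16 Ω.
Step 4 — Series with input arm Z1: Z_in = Z1 + (Z3 || Z2) = 2825 - j54.16 Ω = 2825∠-1.1° Ω.

Z = 2825 - j54.16 Ω = 2825∠-1.1° Ω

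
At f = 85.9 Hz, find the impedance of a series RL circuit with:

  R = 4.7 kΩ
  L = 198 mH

Step 1 — Angular frequency: ω = 2π·f = 2π·85.9 = 539.7 rad/s.
Step 2 — Component impedances:
  R: Z = R = 4700 Ω
  L: Z = jωL = j·539.7·0.198 = 0 + j106.9 Ω
Step 3 — Series combination: Z_total = R + L = 4700 + j106.9 Ω = 4701∠1.3° Ω.

Z = 4700 + j106.9 Ω = 4701∠1.3° Ω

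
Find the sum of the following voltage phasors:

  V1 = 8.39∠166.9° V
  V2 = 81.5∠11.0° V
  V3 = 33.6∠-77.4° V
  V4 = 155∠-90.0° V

Step 1 — Convert each phasor to rectangular form:
  V1 = 8.39·(cos(166.9°) + j·sin(166.9°)) = -8.172 + j1.902 V
  V2 = 81.5·(cos(11.0°) + j·sin(11.0°)) = 80 + j15.55 V
  V3 = 33.6·(cos(-77.4°) + j·sin(-77.4°)) = 7.33 - j32.79 V
  V4 = 155·(cos(-90.0°) + j·sin(-90.0°)) = 0 - j155 V
Step 2 — Sum components: V_total = 79.16 - j170.3 V.
Step 3 — Convert to polar: |V_total| = 187.8 V, ∠V_total = -65.1°.

V_total = 187.8∠-65.1° V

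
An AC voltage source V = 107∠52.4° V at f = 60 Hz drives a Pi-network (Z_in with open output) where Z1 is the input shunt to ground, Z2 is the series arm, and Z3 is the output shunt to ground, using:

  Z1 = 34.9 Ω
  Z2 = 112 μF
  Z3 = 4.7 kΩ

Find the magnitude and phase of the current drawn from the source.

Step 1 — Angular frequency: ω = 2π·f = 2π·60 = 377 rad/s.
Step 2 — Component impedances:
  Z1: Z = R = 34.9 Ω
  Z2: Z = 1/(jωC) = -j/(ω·C) = 0 - j23.68 Ω
  Z3: Z = R = 4700 Ω
Step 3 — With open output, the series arm Z2 and the output shunt Z3 appear in series to ground: Z2 + Z3 = 4700 - j23.68 Ω.
Step 4 — Parallel with input shunt Z1: Z_in = Z1 || (Z2 + Z3) = 34.64 - j0.001287 Ω = 34.64∠-0.0° Ω.
Step 5 — Source phasor: V = 107∠52.4° V = 65.29 + j84.77 V.
Step 6 — Ohm's law: I = V / Z_total = (65.29 + j84.77) / (34.64 - j0.001287) = 1.884 + j2.447 A.
Step 7 — Convert to polar: |I| = 3.089 A, ∠I = 52.4°.

I = 3.089∠52.4° A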